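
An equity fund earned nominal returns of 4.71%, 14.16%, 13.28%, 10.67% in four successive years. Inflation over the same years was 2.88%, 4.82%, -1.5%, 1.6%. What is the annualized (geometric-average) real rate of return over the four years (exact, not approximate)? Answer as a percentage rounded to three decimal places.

8.554%

Compound the nominal returns: 1.0471 × 1.1416 × 1.1328 × 1.1067 = 1.49859842.
Compound inflation: 1.0288 × 1.0482 × 0.9850 × 1.0160 = 1.07920774.
Deflate: 1.49859842 / 1.07920774 = 1.38860978.
Annualized real rate = 1.38860978^(1/4) − 1 = 8.5538% → 8.554%.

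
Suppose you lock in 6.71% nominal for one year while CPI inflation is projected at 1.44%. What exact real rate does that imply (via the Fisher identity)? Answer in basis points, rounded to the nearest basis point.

520 basis points

By the Fisher identity, 1 + r = (1 + i)/(1 + π).
1 + r = 1.06710 / 1.01440 = 1.051952
r = 1.051952 − 1 = 5.1952%, i.e. 520 basis points.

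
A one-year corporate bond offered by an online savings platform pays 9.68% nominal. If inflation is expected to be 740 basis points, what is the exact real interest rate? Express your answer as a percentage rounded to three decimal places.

2.123%

By the Fisher identity, 1 + r = (1 + i)/(1 + π).
1 + r = 1.09680 / 1.07400 = 1.021229
r = 1.021229 − 1 = 2.1229%, i.e. 2.123%.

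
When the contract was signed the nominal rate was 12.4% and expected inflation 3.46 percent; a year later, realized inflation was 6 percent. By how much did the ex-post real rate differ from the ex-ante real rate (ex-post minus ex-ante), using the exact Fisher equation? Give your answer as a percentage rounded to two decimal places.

Ex-ante: (1 + 0.1240)/(1 + 0.0346) − 1 = 8.6410%
Ex-post: (1 + 0.1240)/(1 + 0.0600) − 1 = 6.0377%
Difference (ex-post − ex-ante) = -2.6033% → -2.60%.

-2.60%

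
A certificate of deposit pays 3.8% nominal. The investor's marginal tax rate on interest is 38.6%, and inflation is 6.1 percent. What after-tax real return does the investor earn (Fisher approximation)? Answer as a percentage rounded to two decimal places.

-3.77%

After-tax nominal return = 3.8% × (1 − 0.386) = 2.3332%.
r ≈ 2.3332% − 6.1% → -3.77%.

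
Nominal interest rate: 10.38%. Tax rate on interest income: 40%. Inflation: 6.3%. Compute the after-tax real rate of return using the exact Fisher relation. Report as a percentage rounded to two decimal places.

-0.07%

After-tax nominal return = 10.38% × (1 − 0.4) = 6.2280%.
1 + r = 1.06228 / 1.06300 = 0.999323
After-tax real rate = 0.999323 − 1 → -0.07%.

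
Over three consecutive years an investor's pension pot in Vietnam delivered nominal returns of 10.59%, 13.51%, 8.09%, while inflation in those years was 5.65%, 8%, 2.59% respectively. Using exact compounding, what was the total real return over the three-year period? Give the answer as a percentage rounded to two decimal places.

15.91%

Nominal growth factor = 1.1059 × 1.1351 × 1.0809 = 1.356861
Price-level growth factor = 1.0565 × 1.0800 × 1.0259 = 1.170572
Real growth factor = 1.356861 / 1.170572 = 1.159144
Total real return = 1.159144 − 1 → 15.91%.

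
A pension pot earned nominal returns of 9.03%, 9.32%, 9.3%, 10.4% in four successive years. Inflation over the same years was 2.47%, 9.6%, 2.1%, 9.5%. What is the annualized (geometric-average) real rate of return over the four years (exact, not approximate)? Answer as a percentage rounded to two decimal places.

3.45%

Nominal growth factor = 1.0903 × 1.0932 × 1.0930 × 1.1040 = 1.43825162
Price-level growth factor = 1.0247 × 1.0960 × 1.0210 × 1.0950 = 1.25558799
Real growth factor = 1.43825162 / 1.25558799 = 1.14548055
Annualized real rate = 1.14548055^(1/4) − 1 = 3.4539% → 3.45%.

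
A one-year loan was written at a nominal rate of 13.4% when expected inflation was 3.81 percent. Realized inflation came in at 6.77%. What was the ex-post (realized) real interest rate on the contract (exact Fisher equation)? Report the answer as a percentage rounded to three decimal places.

Ex-post: (1 + 0.1340)/(1 + 0.0677) − 1 = 6.2096%
So the realized real rate is 6.210%.

6.210%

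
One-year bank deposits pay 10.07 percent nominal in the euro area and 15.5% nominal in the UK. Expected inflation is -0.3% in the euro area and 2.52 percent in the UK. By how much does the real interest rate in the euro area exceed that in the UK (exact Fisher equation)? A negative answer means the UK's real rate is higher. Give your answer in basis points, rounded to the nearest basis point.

The euro area: (1 + 0.1007)/(1 − 0.0030) − 1 = 10.4012%
The UK: (1 + 0.1550)/(1 + 0.0252) − 1 = 12.6609%
Differential = 10.4012% − 12.6609% = -2.2597% → -226 basis points.

-226 basis points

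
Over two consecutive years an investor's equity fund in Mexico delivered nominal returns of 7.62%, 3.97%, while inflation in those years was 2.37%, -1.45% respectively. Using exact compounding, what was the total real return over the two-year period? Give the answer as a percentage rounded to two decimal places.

Compound the nominal returns: 1.0762 × 1.0397 = 1.118925.
Compound inflation: 1.0237 × 0.9855 = 1.008856.
Deflate: 1.118925 / 1.008856 = 1.109103.
Total real return = 1.109103 − 1 → 10.91%.

10.91%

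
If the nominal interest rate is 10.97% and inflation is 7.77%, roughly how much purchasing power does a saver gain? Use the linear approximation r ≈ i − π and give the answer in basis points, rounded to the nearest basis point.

320 basis points

r ≈ i − π = 10.97% − 7.77% = 320 basis points.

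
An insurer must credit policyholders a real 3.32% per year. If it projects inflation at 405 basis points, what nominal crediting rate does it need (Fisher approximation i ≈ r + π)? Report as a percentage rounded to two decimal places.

i ≈ r + π = 3.32% + 4.05% = 7.37%.

7.37%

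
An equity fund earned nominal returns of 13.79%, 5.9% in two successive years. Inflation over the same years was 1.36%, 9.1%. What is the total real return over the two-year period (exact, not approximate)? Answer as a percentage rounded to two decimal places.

8.97%

Nominal growth factor = 1.1379 × 1.0590 = 1.205036
Price-level growth factor = 1.0136 × 1.0910 = 1.105838
Real growth factor = 1.205036 / 1.105838 = 1.089704
Total real return = 1.089704 − 1 → 8.97%.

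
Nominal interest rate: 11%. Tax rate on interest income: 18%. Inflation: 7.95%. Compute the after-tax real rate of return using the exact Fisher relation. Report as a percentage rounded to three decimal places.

After-tax nominal return = 11% × (1 − 0.18) = 9.0200%.
1 + r = 1.09020 / 1.07950 = 1.009912
After-tax real rate = 1.009912 − 1 → 0.991%.

0.991%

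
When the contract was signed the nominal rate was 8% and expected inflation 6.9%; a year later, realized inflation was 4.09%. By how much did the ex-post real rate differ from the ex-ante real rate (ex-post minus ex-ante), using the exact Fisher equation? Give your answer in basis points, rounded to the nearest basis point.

273 basis points

Ex-ante: (1 + 0.0800)/(1 + 0.0690) − 1 = 1.0290%
Ex-post: (1 + 0.0800)/(1 + 0.0409) − 1 = 3.7564%
Difference (ex-post − ex-ante) = 2.7274% → 273 basis points.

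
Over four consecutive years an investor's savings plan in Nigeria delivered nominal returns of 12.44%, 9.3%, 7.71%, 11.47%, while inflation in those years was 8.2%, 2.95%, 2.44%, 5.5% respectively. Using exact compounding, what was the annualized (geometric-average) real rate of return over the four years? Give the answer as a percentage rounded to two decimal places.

5.22%

Nominal growth factor = 1.1244 × 1.0930 × 1.0771 × 1.1147 = 1.47555372
Price-level growth factor = 1.0820 × 1.0295 × 1.0244 × 1.0550 = 1.20385905
Real growth factor = 1.47555372 / 1.20385905 = 1.22568645
Annualized real rate = 1.22568645^(1/4) − 1 = 5.2192% → 5.22%.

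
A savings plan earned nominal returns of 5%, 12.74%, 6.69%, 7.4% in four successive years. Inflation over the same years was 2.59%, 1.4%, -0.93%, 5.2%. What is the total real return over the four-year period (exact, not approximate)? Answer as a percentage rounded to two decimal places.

Compound the nominal returns: 1.0500 × 1.1274 × 1.0669 × 1.0740 = 1.356424.
Compound inflation: 1.0259 × 1.0140 × 0.9907 × 1.0520 = 1.084179.
Deflate: 1.356424 / 1.084179 = 1.251107.
Total real return = 1.251107 − 1 → 25.11%.

25.11%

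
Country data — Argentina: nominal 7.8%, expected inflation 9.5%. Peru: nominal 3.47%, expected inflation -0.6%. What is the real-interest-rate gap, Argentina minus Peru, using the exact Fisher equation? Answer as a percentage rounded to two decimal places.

-5.65%

Argentina: (1 + 0.0780)/(1 + 0.0950) − 1 = -1.5525%
Peru: (1 + 0.0347)/(1 − 0.0060) − 1 = 4.0946%
Differential = -1.5525% − 4.0946% = -5.6471% → -5.65%.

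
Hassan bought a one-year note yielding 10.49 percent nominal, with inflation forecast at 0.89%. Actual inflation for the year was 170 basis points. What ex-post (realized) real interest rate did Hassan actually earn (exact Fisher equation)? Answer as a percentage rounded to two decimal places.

Ex-post: (1 + 0.1049)/(1 + 0.0170) − 1 = 8.6431%
So the realized real rate is 8.64%.

8.64%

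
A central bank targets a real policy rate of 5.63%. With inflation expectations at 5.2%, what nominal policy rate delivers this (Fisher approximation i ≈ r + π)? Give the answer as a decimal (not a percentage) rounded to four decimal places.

0.1083

i ≈ r + π = 5.63% + 5.2% = 0.1083.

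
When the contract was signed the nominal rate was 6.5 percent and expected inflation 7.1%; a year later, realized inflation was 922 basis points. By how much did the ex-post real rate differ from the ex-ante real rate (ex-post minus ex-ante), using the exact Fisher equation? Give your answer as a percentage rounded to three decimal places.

-1.930%

Ex-ante: (1 + 0.0650)/(1 + 0.0710) − 1 = -0.5602%
Ex-post: (1 + 0.0650)/(1 + 0.0922) − 1 = -2.4904%
Difference (ex-post − ex-ante) = -1.9302% → -1.930%.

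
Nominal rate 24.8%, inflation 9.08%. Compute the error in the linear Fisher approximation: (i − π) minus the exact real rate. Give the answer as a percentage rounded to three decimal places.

Approximate: r ≈ 24.800% − 9.080% = 15.7200%
Exact: (1 + 0.2480)/(1 + 0.0908) − 1 = 14.4114%
Error = 15.7200% − 14.4114% = 1.3086% → 1.309%.

1.309%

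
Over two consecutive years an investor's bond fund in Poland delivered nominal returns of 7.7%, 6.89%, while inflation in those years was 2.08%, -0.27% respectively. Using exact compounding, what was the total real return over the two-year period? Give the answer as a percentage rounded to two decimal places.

Compound the nominal returns: 1.0770 × 1.0689 = 1.151205.
Compound inflation: 1.0208 × 0.9973 = 1.018044.
Deflate: 1.151205 / 1.018044 = 1.130801.
Total real return = 1.130801 − 1 → 13.08%.

13.08%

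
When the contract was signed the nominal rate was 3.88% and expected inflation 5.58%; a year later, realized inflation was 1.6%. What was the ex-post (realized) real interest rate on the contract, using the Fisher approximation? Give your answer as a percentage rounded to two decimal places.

Ex-post: 3.88% − 1.6% = 2.280%
So the realized real rate is 2.28%.

2.28%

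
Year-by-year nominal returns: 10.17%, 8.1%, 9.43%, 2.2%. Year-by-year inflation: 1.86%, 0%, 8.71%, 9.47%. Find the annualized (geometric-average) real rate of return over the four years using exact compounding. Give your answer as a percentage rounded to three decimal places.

2.383%

Compound the nominal returns: 1.1017 × 1.0810 × 1.0943 × 1.0220 = 1.33191447.
Compound inflation: 1.0186 × 1.0000 × 1.0871 × 1.0947 = 1.21218327.
Deflate: 1.33191447 / 1.21218327 = 1.09877319.
Annualized real rate = 1.09877319^(1/4) − 1 = 2.3828% → 2.383%.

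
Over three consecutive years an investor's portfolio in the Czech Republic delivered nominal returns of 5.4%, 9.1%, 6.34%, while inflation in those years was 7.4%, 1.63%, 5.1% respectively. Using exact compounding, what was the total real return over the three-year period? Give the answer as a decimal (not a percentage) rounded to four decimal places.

0.0659

Compound the nominal returns: 1.0540 × 1.0910 × 1.0634 = 1.222819.
Compound inflation: 1.0740 × 1.0163 × 1.0510 = 1.147173.
Deflate: 1.222819 / 1.147173 = 1.065941.
Total real return = 1.065941 − 1 → 0.0659.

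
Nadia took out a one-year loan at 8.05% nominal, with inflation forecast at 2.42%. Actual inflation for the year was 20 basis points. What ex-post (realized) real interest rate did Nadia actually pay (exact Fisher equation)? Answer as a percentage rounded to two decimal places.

Ex-post: (1 + 0.0805)/(1 + 0.0020) − 1 = 7.8343%
So the realized real rate is 7.83%.

7.83%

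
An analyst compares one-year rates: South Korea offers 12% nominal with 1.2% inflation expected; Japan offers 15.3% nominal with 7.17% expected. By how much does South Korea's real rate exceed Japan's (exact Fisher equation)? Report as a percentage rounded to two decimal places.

South Korea: (1 + 0.1200)/(1 + 0.0120) − 1 = 10.6719%
Japan: (1 + 0.1530)/(1 + 0.0717) − 1 = 7.5861%
Differential = 10.6719% − 7.5861% = 3.0859% → 3.09%.

3.09%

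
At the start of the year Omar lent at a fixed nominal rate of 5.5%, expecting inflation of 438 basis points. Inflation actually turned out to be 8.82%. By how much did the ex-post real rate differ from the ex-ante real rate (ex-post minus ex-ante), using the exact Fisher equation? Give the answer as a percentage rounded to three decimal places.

Ex-ante: (1 + 0.0550)/(1 + 0.0438) − 1 = 1.0730%
Ex-post: (1 + 0.0550)/(1 + 0.0882) − 1 = -3.0509%
Difference (ex-post − ex-ante) = -4.1239% → -4.124%.

-4.124%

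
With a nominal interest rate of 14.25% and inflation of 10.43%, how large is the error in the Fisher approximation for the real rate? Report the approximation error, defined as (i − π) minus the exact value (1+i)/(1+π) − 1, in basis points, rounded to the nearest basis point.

Approximate: r ≈ 14.250% − 10.430% = 3.8200%
Exact: (1 + 0.1425)/(1 + 0.1043) − 1 = 3.4592%
Error = 3.8200% − 3.4592% = 0.3608% → 36 basis points.

36 basis points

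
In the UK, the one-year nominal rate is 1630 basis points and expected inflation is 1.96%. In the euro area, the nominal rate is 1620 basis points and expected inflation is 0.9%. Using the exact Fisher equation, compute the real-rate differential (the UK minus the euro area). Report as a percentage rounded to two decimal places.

The UK: (1 + 0.1630)/(1 + 0.0196) − 1 = 14.0643%
The euro area: (1 + 0.1620)/(1 + 0.0090) − 1 = 15.1635%
Differential = 14.0643% − 15.1635% = -1.0992% → -1.10%.

-1.10%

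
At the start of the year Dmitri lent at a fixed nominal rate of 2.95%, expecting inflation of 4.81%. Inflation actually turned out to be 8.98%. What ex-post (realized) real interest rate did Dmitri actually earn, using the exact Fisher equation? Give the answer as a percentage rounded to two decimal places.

Ex-post: (1 + 0.0295)/(1 + 0.0898) − 1 = -5.5331%
So the realized real rate is -5.53%.

-5.53%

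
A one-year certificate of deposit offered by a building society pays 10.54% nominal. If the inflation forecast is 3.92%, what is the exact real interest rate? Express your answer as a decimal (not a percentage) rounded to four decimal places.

1 + r = 1.10540 / 1.03920 = 1.063703
r = 1.063703 − 1 = 6.3703%, i.e. 0.0637.

0.0637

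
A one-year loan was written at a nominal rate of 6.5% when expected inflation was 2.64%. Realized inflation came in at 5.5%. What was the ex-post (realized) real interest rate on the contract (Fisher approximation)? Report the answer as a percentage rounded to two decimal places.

1.00%

Ex-post: 6.5% − 5.5% = 1.000%
So the realized real rate is 1.00%.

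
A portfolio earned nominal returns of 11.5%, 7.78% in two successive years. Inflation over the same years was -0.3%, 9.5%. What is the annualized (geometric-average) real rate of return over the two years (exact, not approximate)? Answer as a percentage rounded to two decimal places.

4.92%

Nominal growth factor = 1.1150 × 1.0778 = 1.20174700
Price-level growth factor = 0.9970 × 1.0950 = 1.09171500
Real growth factor = 1.20174700 / 1.09171500 = 1.10078821
Annualized real rate = 1.10078821^(1/2) − 1 = 4.9185% → 4.92%.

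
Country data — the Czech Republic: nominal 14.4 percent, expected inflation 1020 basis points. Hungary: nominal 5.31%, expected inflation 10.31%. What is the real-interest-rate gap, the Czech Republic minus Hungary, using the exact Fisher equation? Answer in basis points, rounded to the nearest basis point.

The Czech Republic: (1 + 0.1440)/(1 + 0.1020) − 1 = 3.8113%
Hungary: (1 + 0.0531)/(1 + 0.1031) − 1 = -4.5327%
Differential = 3.8113% − (-4.5327%) = 8.3439% → 834 basis points.

834 basis points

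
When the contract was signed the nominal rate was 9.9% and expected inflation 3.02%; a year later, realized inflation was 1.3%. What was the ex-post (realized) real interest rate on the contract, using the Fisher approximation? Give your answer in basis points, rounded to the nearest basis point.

Ex-post: 9.9% − 1.3% = 8.600%
So the realized real rate is 860 basis points.

860 basis points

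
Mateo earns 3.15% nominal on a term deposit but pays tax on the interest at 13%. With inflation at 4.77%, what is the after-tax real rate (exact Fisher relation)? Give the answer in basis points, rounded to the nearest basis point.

-194 basis points

After-tax nominal return = 3.15% × (1 − 0.13) = 2.7405%.
1 + r = 1.027405 / 1.04770 = 0.980629
After-tax real rate = 0.980629 − 1 → -194 basis points.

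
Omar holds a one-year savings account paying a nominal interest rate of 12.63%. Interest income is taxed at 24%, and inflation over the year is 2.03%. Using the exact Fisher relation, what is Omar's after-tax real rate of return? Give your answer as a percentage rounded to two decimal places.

7.42%

After-tax nominal return = 12.63% × (1 − 0.24) = 9.5988%.
1 + r = 1.095988 / 1.02030 = 1.074182
After-tax real rate = 1.074182 − 1 → 7.42%.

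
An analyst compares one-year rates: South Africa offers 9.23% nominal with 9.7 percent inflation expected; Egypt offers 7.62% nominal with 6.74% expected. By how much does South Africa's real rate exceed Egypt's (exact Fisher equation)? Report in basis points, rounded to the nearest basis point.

South Africa: (1 + 0.0923)/(1 + 0.0970) − 1 = -0.4284%
Egypt: (1 + 0.0762)/(1 + 0.0674) − 1 = 0.8244%
Differential = -0.4284% − 0.8244% = -1.2529% → -125 basis points.

-125 basis points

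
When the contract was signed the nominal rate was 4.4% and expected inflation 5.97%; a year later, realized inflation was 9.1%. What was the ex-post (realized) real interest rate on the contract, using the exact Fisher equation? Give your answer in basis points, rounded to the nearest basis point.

-431 basis points

Ex-post: (1 + 0.0440)/(1 + 0.0910) − 1 = -4.3080%
So the realized real rate is -431 basis points.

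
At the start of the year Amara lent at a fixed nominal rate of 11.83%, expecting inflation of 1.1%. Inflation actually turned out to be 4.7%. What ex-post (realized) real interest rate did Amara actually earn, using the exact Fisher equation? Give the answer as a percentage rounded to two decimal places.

6.81%

Ex-post: (1 + 0.1183)/(1 + 0.0470) − 1 = 6.8099%
So the realized real rate is 6.81%.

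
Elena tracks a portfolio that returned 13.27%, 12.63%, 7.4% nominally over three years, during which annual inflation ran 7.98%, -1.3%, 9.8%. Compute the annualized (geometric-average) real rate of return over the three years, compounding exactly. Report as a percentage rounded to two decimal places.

5.40%

Nominal growth factor = 1.1327 × 1.1263 × 1.0740 = 1.37016625
Price-level growth factor = 1.0798 × 0.9870 × 1.0980 = 1.17020733
Real growth factor = 1.37016625 / 1.17020733 = 1.17087478
Annualized real rate = 1.17087478^(1/3) − 1 = 5.3991% → 5.40%.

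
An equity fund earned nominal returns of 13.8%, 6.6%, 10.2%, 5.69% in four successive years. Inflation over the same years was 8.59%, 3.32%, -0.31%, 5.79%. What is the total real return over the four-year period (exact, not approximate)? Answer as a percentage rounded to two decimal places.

Compound the nominal returns: 1.1380 × 1.0660 × 1.1020 × 1.0569 = 1.412911.
Compound inflation: 1.0859 × 1.0332 × 0.9969 × 1.0579 = 1.183233.
Deflate: 1.412911 / 1.183233 = 1.194110.
Total real return = 1.194110 − 1 → 19.41%.

19.41%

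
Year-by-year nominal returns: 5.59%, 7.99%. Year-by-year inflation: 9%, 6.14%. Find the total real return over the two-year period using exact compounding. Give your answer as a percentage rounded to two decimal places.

-1.44%

Nominal growth factor = 1.0559 × 1.0799 = 1.140266
Price-level growth factor = 1.0900 × 1.0614 = 1.156926
Real growth factor = 1.140266 / 1.156926 = 0.985600
Total real return = 0.985600 − 1 → -1.44%.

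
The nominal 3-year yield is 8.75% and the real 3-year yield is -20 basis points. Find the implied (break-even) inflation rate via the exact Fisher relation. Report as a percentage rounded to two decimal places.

8.97%

(1 + π) = (1 + i)/(1 + r) = 1.08750 / 0.99800 = 1.089679
Break-even inflation = 1.089679 − 1 → 8.97%.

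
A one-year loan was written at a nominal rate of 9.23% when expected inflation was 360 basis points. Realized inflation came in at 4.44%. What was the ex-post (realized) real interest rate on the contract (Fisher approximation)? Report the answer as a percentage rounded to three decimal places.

4.790%

Ex-post: 9.23% − 4.44% = 4.790%
So the realized real rate is 4.790%.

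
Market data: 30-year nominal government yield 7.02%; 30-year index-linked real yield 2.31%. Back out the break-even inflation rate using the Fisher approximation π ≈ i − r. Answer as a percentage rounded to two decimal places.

4.71%

π ≈ i − r = 7.02% − 2.31% → 4.71%.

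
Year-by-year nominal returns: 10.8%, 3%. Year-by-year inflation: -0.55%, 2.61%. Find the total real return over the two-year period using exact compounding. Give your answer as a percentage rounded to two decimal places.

Nominal growth factor = 1.1080 × 1.0300 = 1.141240
Price-level growth factor = 0.9945 × 1.0261 = 1.020456
Real growth factor = 1.141240 / 1.020456 = 1.118362
Total real return = 1.118362 − 1 → 11.84%.

11.84%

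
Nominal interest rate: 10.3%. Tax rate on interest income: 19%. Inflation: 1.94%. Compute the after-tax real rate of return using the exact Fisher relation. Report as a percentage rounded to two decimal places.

6.28%

After-tax nominal return = 10.3% × (1 − 0.19) = 8.3430%.
1 + r = 1.08343 / 1.01940 = 1.062811
After-tax real rate = 1.062811 − 1 → 6.28%.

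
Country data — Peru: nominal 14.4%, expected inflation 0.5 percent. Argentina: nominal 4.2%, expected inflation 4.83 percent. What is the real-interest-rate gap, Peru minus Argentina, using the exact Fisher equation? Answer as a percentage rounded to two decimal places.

Peru: (1 + 0.1440)/(1 + 0.0050) − 1 = 13.8308%
Argentina: (1 + 0.0420)/(1 + 0.0483) − 1 = -0.6010%
Differential = 13.8308% − (-0.6010%) = 14.4318% → 14.43%.

14.43%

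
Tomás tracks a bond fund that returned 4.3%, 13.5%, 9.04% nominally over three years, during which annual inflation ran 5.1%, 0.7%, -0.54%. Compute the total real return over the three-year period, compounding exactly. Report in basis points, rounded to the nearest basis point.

Compound the nominal returns: 1.0430 × 1.1350 × 1.0904 = 1.290821.
Compound inflation: 1.0510 × 1.0070 × 0.9946 = 1.052642.
Deflate: 1.290821 / 1.052642 = 1.226268.
Total real return = 1.226268 − 1 → 2263 basis points.

2263 basis points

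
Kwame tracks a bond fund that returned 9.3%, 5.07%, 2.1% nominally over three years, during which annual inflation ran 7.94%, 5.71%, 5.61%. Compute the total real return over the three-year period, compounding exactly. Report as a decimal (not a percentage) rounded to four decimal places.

Nominal growth factor = 1.0930 × 1.0507 × 1.0210 = 1.172532
Price-level growth factor = 1.0794 × 1.0571 × 1.0561 = 1.205046
Real growth factor = 1.172532 / 1.205046 = 0.973019
Total real return = 0.973019 − 1 → -0.0270.

-0.0270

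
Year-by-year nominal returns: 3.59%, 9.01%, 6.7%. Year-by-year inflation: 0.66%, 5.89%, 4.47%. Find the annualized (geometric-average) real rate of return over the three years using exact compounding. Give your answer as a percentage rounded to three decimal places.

2.663%

Nominal growth factor = 1.0359 × 1.0901 × 1.0670 = 1.20489331
Price-level growth factor = 1.0066 × 1.0589 × 1.0447 = 1.11353397
Real growth factor = 1.20489331 / 1.11353397 = 1.08204450
Annualized real rate = 1.08204450^(1/3) − 1 = 2.6633% → 2.663%.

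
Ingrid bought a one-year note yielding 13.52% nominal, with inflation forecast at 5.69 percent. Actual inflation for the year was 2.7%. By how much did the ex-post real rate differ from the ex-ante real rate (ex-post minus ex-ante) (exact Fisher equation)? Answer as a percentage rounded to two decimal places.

Ex-ante: (1 + 0.1352)/(1 + 0.0569) − 1 = 7.4085%
Ex-post: (1 + 0.1352)/(1 + 0.0270) − 1 = 10.5355%
Difference (ex-post − ex-ante) = 3.1271% → 3.13%.

3.13%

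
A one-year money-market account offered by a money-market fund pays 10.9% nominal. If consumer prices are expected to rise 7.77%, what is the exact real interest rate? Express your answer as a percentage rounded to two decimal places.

2.90%

1 + r = 1.10900 / 1.07770 = 1.029043
r = 1.029043 − 1 = 2.9043%, i.e. 2.90%.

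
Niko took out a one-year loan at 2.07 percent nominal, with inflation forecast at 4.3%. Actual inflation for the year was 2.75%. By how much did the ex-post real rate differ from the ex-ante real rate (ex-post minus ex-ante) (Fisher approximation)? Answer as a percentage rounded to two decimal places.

Ex-ante: 2.07% − 4.3% = -2.230%
Ex-post: 2.07% − 2.75% = -0.680%
Difference (ex-post − ex-ante) = 1.5500% → 1.55%.

1.55%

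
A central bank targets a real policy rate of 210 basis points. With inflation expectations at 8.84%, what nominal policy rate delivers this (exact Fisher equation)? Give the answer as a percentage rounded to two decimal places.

11.13%

(1 + i) = (1 + r)(1 + π) = 1.02100 × 1.08840 = 1.1112564
i = 1.1112564 − 1, so the required nominal rate is 11.13%.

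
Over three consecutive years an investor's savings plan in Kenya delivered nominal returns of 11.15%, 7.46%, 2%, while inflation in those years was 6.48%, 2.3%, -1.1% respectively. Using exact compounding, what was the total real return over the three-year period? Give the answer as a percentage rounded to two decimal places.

13.09%

Compound the nominal returns: 1.1115 × 1.0746 × 1.0200 = 1.218306.
Compound inflation: 1.0648 × 1.0230 × 0.9890 = 1.077308.
Deflate: 1.218306 / 1.077308 = 1.130880.
Total real return = 1.130880 − 1 → 13.09%.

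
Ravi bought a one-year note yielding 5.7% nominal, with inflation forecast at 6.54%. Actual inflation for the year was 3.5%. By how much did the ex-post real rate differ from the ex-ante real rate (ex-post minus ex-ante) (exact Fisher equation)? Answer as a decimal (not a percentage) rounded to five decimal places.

Ex-ante: (1 + 0.0570)/(1 + 0.0654) − 1 = -0.7884%
Ex-post: (1 + 0.0570)/(1 + 0.0350) − 1 = 2.1256%
Difference (ex-post − ex-ante) = 2.9140% → 0.02914.

0.02914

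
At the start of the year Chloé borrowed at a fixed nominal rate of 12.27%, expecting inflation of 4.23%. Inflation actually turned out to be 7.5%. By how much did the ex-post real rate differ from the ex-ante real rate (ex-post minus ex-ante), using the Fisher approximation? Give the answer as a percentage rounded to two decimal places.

-3.27%

Ex-ante: 12.27% − 4.23% = 8.040%
Ex-post: 12.27% − 7.5% = 4.770%
Difference (ex-post − ex-ante) = -3.2700% → -3.27%.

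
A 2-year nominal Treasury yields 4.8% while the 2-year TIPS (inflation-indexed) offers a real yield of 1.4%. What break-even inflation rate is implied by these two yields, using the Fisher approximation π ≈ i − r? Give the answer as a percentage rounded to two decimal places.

3.40%

π ≈ i − r = 4.8% − 1.4% → 3.40%.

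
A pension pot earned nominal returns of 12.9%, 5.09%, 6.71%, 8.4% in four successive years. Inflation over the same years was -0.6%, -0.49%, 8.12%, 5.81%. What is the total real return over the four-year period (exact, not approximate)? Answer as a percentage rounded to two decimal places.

Nominal growth factor = 1.1290 × 1.0509 × 1.0671 × 1.0840 = 1.372429
Price-level growth factor = 0.9940 × 0.9951 × 1.0812 × 1.0581 = 1.131582
Real growth factor = 1.372429 / 1.131582 = 1.212841
Total real return = 1.212841 − 1 → 21.28%.

21.28%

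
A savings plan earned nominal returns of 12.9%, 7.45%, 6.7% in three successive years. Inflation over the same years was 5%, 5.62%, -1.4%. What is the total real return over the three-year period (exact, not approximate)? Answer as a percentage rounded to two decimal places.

Compound the nominal returns: 1.1290 × 1.0745 × 1.0670 = 1.294389.
Compound inflation: 1.0500 × 1.0562 × 0.9860 = 1.093484.
Deflate: 1.294389 / 1.093484 = 1.183729.
Total real return = 1.183729 − 1 → 18.37%.

18.37%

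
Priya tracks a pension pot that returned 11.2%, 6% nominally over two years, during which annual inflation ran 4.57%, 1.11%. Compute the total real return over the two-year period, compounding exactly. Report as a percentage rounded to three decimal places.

11.483%

Nominal growth factor = 1.1120 × 1.0600 = 1.178720
Price-level growth factor = 1.0457 × 1.0111 = 1.057307
Real growth factor = 1.178720 / 1.057307 = 1.114832
Total real return = 1.114832 − 1 → 11.483%.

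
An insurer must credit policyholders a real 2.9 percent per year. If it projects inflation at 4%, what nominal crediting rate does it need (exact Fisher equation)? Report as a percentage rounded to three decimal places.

7.016%

(1 + i) = (1 + r)(1 + π) = 1.02900 × 1.04000 = 1.07016
i = 1.07016 − 1, so the required nominal rate is 7.016%.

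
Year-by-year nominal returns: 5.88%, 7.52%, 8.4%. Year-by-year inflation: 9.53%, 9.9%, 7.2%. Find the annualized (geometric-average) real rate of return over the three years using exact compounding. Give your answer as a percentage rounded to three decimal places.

Nominal growth factor = 1.0588 × 1.0752 × 1.0840 = 1.234049188
Price-level growth factor = 1.0953 × 1.0990 × 1.0720 = 1.290403598
Real growth factor = 1.234049188 / 1.290403598 = 0.956328074
Annualized real rate = 0.956328074^(1/3) − 1 = -1.47745% → -1.477%.

-1.477%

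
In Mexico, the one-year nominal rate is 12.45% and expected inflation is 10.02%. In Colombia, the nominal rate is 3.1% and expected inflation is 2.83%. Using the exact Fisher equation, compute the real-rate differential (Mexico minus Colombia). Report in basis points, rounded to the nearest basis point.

195 basis points

Mexico: (1 + 0.1245)/(1 + 0.1002) − 1 = 2.2087%
Colombia: (1 + 0.0310)/(1 + 0.0283) − 1 = 0.2626%
Differential = 2.2087% − 0.2626% = 1.9461% → 195 basis points.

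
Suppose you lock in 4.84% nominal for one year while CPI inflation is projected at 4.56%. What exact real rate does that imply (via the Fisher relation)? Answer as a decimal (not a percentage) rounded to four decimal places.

0.0027

1 + r = 1.04840 / 1.04560 = 1.002678
r = 1.002678 − 1 = 0.2678%, i.e. 0.0027.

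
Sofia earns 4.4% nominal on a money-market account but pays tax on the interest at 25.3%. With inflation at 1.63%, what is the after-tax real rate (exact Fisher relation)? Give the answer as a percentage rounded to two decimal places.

1.63%

After-tax nominal return = 4.4% × (1 − 0.253) = 3.2868%.
1 + r = 1.032868 / 1.01630 = 1.016302
After-tax real rate = 1.016302 − 1 → 1.63%.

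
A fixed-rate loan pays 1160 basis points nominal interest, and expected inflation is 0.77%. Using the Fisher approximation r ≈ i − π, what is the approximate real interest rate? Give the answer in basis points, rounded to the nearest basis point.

r ≈ i − π = 11.6% − 0.77% = 1083 basis points.

1083 basis points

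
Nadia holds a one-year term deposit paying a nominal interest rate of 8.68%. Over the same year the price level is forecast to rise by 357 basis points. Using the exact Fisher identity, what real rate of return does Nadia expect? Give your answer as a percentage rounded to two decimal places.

1 + r = 1.08680 / 1.03570 = 1.049339
r = 1.049339 − 1 = 4.9339%, i.e. 4.93%.

4.93%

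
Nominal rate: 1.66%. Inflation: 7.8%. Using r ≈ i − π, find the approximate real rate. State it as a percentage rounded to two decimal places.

r ≈ i − π = 1.66% − 7.8% = -6.14%.

-6.14%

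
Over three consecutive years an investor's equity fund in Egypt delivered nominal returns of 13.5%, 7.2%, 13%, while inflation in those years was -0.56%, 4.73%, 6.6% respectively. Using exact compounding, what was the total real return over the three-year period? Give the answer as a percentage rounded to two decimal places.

23.85%

Nominal growth factor = 1.1350 × 1.0720 × 1.1300 = 1.374894
Price-level growth factor = 0.9944 × 1.0473 × 1.0660 = 1.110170
Real growth factor = 1.374894 / 1.110170 = 1.238453
Total real return = 1.238453 − 1 → 23.85%.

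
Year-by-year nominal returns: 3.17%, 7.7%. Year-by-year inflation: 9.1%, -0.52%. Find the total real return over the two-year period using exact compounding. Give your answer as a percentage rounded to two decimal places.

Nominal growth factor = 1.0317 × 1.0770 = 1.111141
Price-level growth factor = 1.0910 × 0.9948 = 1.085327
Real growth factor = 1.111141 / 1.085327 = 1.023785
Total real return = 1.023785 − 1 → 2.38%.

2.38%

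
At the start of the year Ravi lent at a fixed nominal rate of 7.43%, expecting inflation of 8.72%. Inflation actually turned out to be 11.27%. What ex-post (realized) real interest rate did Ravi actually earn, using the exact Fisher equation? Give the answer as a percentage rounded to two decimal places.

-3.45%

Ex-post: (1 + 0.0743)/(1 + 0.1127) − 1 = -3.4511%
So the realized real rate is -3.45%.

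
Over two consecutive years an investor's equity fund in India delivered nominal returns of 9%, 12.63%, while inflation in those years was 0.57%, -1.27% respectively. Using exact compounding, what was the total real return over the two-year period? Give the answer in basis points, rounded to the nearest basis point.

Nominal growth factor = 1.0900 × 1.1263 = 1.227667
Price-level growth factor = 1.0057 × 0.9873 = 0.992928
Real growth factor = 1.227667 / 0.992928 = 1.236411
Total real return = 1.236411 − 1 → 2364 basis points.

2364 basis points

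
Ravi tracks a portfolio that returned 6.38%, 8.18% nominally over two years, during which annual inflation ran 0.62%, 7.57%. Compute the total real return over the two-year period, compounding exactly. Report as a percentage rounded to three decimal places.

Nominal growth factor = 1.0638 × 1.0818 = 1.150819
Price-level growth factor = 1.0062 × 1.0757 = 1.082369
Real growth factor = 1.150819 / 1.082369 = 1.063240
Total real return = 1.063240 − 1 → 6.324%.

6.324%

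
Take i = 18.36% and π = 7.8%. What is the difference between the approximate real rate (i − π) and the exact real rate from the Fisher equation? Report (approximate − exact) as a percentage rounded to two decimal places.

0.76%

Approximate: r ≈ 18.360% − 7.800% = 10.5600%
Exact: (1 + 0.1836)/(1 + 0.0780) − 1 = 9.7959%
Error = 10.5600% − 9.7959% = 0.7641% → 0.76%.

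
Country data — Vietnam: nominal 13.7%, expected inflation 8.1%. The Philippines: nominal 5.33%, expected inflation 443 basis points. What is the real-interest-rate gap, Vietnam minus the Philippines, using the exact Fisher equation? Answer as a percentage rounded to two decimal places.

4.32%

Vietnam: (1 + 0.1370)/(1 + 0.0810) − 1 = 5.1804%
The Philippines: (1 + 0.0533)/(1 + 0.0443) − 1 = 0.8618%
Differential = 5.1804% − 0.8618% = 4.3186% → 4.32%.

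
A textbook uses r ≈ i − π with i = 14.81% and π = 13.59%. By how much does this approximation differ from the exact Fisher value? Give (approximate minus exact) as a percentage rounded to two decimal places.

Approximate: r ≈ 14.810% − 13.590% = 1.2200%
Exact: (1 + 0.1481)/(1 + 0.1359) − 1 = 1.0740%
Error = 1.2200% − 1.0740% = 0.1460% → 0.15%.

0.15%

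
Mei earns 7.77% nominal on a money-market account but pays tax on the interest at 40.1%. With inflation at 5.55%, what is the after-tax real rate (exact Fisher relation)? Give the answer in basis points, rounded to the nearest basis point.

-85 basis points

After-tax nominal return = 7.77% × (1 − 0.401) = 4.65423%.
1 + r = 1.0465423 / 1.05550 = 0.991513
After-tax real rate = 0.991513 − 1 → -85 basis points.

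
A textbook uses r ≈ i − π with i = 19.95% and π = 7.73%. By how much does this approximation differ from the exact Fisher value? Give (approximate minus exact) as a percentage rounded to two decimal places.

0.88%

Approximate: r ≈ 19.950% − 7.730% = 12.2200%
Exact: (1 + 0.1995)/(1 + 0.0773) − 1 = 11.3432%
Error = 12.2200% − 11.3432% = 0.8768% → 0.88%.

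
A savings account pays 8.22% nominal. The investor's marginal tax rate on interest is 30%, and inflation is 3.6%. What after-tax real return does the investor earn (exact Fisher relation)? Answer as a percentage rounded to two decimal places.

After-tax nominal return = 8.22% × (1 − 0.3) = 5.7540%.
1 + r = 1.05754 / 1.03600 = 1.020792
After-tax real rate = 1.020792 − 1 → 2.08%.

2.08%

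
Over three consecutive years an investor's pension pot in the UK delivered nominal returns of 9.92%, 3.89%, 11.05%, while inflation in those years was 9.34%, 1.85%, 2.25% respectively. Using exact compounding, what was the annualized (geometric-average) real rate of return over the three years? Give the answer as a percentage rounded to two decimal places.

3.65%

Compound the nominal returns: 1.0992 × 1.0389 × 1.1105 = 1.26814534.
Compound inflation: 1.0934 × 1.0185 × 1.0225 = 1.13868453.
Deflate: 1.26814534 / 1.13868453 = 1.11369331.
Annualized real rate = 1.11369331^(1/3) − 1 = 3.6546% → 3.65%.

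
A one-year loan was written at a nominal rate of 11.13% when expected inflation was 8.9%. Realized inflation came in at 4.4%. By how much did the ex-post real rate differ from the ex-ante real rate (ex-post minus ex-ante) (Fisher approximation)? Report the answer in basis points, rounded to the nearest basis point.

450 basis points

Ex-ante: 11.13% − 8.9% = 2.230%
Ex-post: 11.13% − 4.4% = 6.730%
Difference (ex-post − ex-ante) = 4.5000% → 450 basis points.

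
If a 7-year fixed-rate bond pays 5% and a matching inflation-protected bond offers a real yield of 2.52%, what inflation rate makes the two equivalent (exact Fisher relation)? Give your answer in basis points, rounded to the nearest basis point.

(1 + π) = (1 + i)/(1 + r) = 1.05000 / 1.02520 = 1.024190
Break-even inflation = 1.024190 − 1 → 242 basis points.

242 basis points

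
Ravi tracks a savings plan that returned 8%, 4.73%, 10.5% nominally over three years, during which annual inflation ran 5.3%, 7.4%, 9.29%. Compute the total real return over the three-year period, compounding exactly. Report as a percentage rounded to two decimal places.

1.12%

Nominal growth factor = 1.0800 × 1.0473 × 1.1050 = 1.249848
Price-level growth factor = 1.0530 × 1.0740 × 1.0929 = 1.235985
Real growth factor = 1.249848 / 1.235985 = 1.011216
Total real return = 1.011216 − 1 → 1.12%.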